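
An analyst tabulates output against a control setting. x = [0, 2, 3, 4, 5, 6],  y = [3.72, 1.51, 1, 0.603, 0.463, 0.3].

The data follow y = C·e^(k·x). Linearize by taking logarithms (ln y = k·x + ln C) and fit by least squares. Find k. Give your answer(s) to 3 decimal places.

k = -0.418

Let Y = ln y. Fitting Y = k·x + ln C by least squares:
Σx = 20.0000, Σ(x)² = 90.0000, Σln y = -0.7540, Σx·ln y = -12.2731.
Equations: 90.0000·k + 20.0000·ln C = -12.2731;  20.0000·k + 6·ln C = -0.7540.
Δ = 90.0000·6 − (20.0000)² = 140.0000; k = (-12.2731·6 − 20.0000·-0.7540)/140.0000 = -0.41828, ln C = (90.0000·-0.7540 − 20.0000·-12.2731)/140.0000 = 1.26858.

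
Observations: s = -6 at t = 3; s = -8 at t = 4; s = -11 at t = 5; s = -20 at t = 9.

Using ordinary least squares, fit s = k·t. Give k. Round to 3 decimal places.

Compute the Gram sums: Σt·t = 131.
And Σt·s = -285.
MᵀM·[k]ᵀ = Mᵀs becomes [[131]]·[k]ᵀ = [-285]ᵀ.
k = (-285)/131 = -2.17557.

k = -2.176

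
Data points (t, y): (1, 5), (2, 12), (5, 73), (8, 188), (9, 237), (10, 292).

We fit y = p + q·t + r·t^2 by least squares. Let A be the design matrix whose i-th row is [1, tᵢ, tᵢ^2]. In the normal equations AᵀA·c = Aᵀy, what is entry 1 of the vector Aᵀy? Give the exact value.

807

Entry 1 ↔ basis 1, so (Aᵀy)_{1} = Σᵢ yᵢ = (1)·(5) + (1)·(12) + (1)·(73) + (1)·(188) + (1)·(237) + (1)·(292) = 807.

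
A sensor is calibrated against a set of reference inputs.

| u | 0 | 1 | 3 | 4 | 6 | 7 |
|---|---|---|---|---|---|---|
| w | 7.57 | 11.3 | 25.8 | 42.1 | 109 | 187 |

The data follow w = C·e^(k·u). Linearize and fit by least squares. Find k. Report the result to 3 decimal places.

k = 0.457

With ln wᵢ as the transformed response and uᵢ as the regressor:
AᵀA = [[111.0000, 21.0000]; [21.0000, 6]], rhs = [91.9020, 21.3619]ᵀ  (here Σu = 21.0000, Σ(u)² = 111.0000, Σln w = 21.3619, Σu·ln w = 91.9020).
Slope k = (n·Σu·ln w − Σu·Σln w)/(n·Σ(u)² − (Σu)²) = (6·91.9020 − 21.0000·21.3619)/225.0000 = 0.45694; ln C = (Σln w − k·Σu)/n = 1.96101.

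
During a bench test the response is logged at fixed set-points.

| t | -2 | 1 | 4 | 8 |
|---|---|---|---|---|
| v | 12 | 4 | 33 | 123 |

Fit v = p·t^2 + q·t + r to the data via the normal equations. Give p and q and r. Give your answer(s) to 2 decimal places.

p = 1.93, q = -0.42, r = 3.21

Sums needed: Σt^2·t^2 = 4369, Σt^2·t = 569, Σt^2 = 85, Σt·t = 85, Σt = 11, Σ1 = 4.
Right-hand side: Σt^2·v = 8452, Σt·v = 1096, Σv = 172.
Normal equations: [[4369, 569, 85]; [569, 85, 11]; [85, 11, 4]]·[p, q, r]ᵀ = [8452, 1096, 172]ᵀ.
Inverting the 3×3 Gram matrix, [p, q, r]ᵀ = [5975/3102, -1289/3102, 4981/1551]ᵀ.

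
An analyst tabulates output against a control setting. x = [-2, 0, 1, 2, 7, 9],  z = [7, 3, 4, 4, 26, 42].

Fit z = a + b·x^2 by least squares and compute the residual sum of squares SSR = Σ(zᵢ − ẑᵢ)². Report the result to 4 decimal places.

From the data, Σ1 = 6, Σx^2 = 139, Σx^2·x^2 = 8995.
For Mᵀz: Σz = 86, Σx^2·z = 4724.
MᵀM·[a, b]ᵀ = Mᵀz becomes [[6, 139]; [139, 8995]]·[a, b]ᵀ = [86, 4724]ᵀ.
Δ = 6·8995 − 139² = 34649.
a = (86·8995 − 139·4724)/34649 = 116934/34649; b = (6·4724 − 139·86)/34649 = 16390/34649.
Residuals: 60049/34649, -12987/34649, 5272/34649, -43898/34649, -19170/34649, 10734/34649; SSR = 179286/34649.

SSR = 5.1743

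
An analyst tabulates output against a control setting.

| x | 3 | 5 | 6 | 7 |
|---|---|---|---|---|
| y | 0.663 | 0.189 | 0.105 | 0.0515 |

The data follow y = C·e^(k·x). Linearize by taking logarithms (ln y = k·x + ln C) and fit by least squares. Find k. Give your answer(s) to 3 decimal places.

k = -0.633

With ln yᵢ as the transformed response and xᵢ as the regressor:
Σx = 21.0000, Σ(x)² = 119.0000, Σln y = -7.2970, Σx·ln y = -43.8490.
Equations: 119.0000·k + 21.0000·ln C = -43.8490;  21.0000·k + 4·ln C = -7.2970.
Slope k = (n·Σx·ln y − Σx·Σln y)/(n·Σ(x)² − (Σx)²) = (4·-43.8490 − 21.0000·-7.2970)/35.0000 = -0.63314; ln C = (Σln y − k·Σx)/n = 1.49973.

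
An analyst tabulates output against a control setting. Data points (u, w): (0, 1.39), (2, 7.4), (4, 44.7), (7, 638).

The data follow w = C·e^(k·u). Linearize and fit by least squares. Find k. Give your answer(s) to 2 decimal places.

k = 0.88

With ln wᵢ as the transformed response and uᵢ as the regressor:
Over the data: Σu = 13.0000, Σ(u)² = 69.0000, Σln w = 12.5891, Σu·ln w = 64.4112.
Normal system: [[69.0000, 13.0000]; [13.0000, 4]]·[k, ln C]ᵀ = [64.4112, 12.5891]ᵀ.
Solving (det = 107.0000): k = 0.87838, ln C = 0.29254.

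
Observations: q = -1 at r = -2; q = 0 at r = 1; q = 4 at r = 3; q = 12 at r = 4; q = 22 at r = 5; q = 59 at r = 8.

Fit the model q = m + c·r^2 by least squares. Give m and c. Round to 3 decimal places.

m = -3.330, c = 0.975

Compute the Gram sums: Σ1 = 6, Σr^2 = 119, Σr^2·r^2 = 5075.
For Xᵀq: Σq = 96, Σr^2·q = 4550.
Eliminating c: 5075·(row 1) − 119·(row 2) gives 16289·m = 5075·96 − 119·4550 = -54250, so m = -7750/2327.
Then c = (4550 − 119·(-7750/2327))/5075 = 2268/2327.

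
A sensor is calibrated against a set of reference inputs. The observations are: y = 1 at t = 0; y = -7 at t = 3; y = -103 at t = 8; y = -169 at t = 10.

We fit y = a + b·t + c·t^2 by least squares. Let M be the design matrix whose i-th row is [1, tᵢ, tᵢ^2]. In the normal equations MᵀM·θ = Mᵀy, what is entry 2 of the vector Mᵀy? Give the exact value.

Entry 2 ↔ basis t, so (Mᵀy)_{2} = Σᵢ (t)·yᵢ = (0)·(1) + (3)·(-7) + (8)·(-103) + (10)·(-169) = -2535.

-2535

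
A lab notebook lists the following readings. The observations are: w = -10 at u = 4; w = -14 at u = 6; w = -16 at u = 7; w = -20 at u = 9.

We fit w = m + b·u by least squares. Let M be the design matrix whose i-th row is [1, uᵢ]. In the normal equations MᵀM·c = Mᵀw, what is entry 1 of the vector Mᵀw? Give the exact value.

Entry 1 ↔ basis 1, so (Mᵀw)_{1} = Σᵢ wᵢ = (1)·(-10) + (1)·(-14) + (1)·(-16) + (1)·(-20) = -60.

-60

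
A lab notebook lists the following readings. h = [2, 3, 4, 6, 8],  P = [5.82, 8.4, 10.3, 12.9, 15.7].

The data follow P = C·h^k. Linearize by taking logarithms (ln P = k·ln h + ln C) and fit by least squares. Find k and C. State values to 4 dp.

Let Y = ln P. Fitting Y = k·ln h + ln C by least squares:
Sums: Σln h = 7.0493, Σ(ln h)² = 11.1437, Σln P = 11.5326, Σln h·ln P = 17.1000.
Normal system: [[11.1437, 7.0493]; [7.0493, 5]]·[k, ln C]ᵀ = [17.1000, 11.5326]ᵀ.
Δ = 11.1437·5 − (7.0493)² = 6.0265; k = (17.1000·5 − 7.0493·11.5326)/6.0265 = 0.69759, ln C = (11.1437·11.5326 − 7.0493·17.1000)/6.0265 = 1.32302, so C = exp(1.32302) = 3.75475.

k = 0.6976, C = 3.7547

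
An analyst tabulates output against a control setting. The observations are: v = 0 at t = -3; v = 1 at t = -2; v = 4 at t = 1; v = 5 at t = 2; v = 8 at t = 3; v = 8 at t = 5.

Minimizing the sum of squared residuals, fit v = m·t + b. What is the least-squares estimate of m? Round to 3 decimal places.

m = 1.087

Setting ∂/∂m … = 0 gives: 52·m + 6·b = 76;  6·m + 6·b = 26.
(Σt·t = 52, Σt = 6, Σ1 = 6, Σt·v = 76, Σv = 26.)
det = 52·6 − 6² = 276.
m = (76·6 − 6·26)/276 = 25/23; b = (52·26 − 6·76)/276 = 224/69.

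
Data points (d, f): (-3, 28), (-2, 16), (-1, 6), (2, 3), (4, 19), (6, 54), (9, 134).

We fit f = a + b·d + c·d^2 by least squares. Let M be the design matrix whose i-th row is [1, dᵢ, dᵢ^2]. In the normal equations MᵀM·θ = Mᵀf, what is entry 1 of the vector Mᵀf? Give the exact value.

Entry 1 ↔ basis 1, so (Mᵀf)_{1} = Σᵢ fᵢ = (1)·(28) + (1)·(16) + (1)·(6) + (1)·(3) + (1)·(19) + (1)·(54) + (1)·(134) = 260.

260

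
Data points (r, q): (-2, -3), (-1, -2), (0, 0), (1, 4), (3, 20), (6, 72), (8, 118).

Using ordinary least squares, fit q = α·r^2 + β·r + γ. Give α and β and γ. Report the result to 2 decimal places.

AᵀA·[α, β, γ]ᵀ = Aᵀq reads: 5491·α + 747·β + 115·γ = 10314;  747·α + 115·β + 15·γ = 1448;  115·α + 15·β + 7·γ = 209.
(Σr^2·r^2 = 5491, Σr^2·r = 747, Σr^2 = 115, Σr·r = 115, Σr = 15, Σ1 = 7, Σr^2·q = 10314, Σr·q = 1448, Σq = 209.)
Solving the 3×3 system (Gaussian elimination) gives α = 121537/83748, β = 92215/27916, γ = -44507/41874.

α = 1.45, β = 3.30, γ = -1.06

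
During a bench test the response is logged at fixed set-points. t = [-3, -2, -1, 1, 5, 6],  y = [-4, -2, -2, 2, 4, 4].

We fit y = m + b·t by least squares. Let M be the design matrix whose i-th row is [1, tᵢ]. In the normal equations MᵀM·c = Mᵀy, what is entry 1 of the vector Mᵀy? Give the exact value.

2

Entry 1 ↔ basis 1, so (Mᵀy)_{1} = Σᵢ yᵢ = (1)·(-4) + (1)·(-2) + (1)·(-2) + (1)·(2) + (1)·(4) + (1)·(4) = 2.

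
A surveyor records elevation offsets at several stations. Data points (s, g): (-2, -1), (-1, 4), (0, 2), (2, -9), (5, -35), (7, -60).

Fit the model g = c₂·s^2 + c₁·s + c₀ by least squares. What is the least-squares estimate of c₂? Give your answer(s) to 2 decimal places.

Setting ∂/∂c₂ … = 0 gives: 3059·c₂ + 467·c₁ + 83·c₀ = -3851;  467·c₂ + 83·c₁ + 11·c₀ = -615;  83·c₂ + 11·c₁ + 6·c₀ = -99.
Solving the 3×3 system (Gaussian elimination) gives c₂ = -2651/2856, c₁ = -6421/2856, c₀ = 55/119.

c₂ = -0.93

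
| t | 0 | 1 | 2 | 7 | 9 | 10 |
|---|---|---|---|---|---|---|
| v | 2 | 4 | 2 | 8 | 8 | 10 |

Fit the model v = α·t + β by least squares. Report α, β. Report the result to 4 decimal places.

α = 0.7557, β = 2.0141

Entries of AᵀA: Σt·t = 235, Σt = 29, Σ1 = 6.
Moment sums: Σt·v = 236, Σv = 34.
Normal equations: [[235, 29]; [29, 6]]·[α, β]ᵀ = [236, 34]ᵀ.
Eliminating β: 6·(row 1) − 29·(row 2) gives 569·α = 6·236 − 29·34 = 430, so α = 430/569.
Then β = (34 − 29·(430/569))/6 = 1146/569.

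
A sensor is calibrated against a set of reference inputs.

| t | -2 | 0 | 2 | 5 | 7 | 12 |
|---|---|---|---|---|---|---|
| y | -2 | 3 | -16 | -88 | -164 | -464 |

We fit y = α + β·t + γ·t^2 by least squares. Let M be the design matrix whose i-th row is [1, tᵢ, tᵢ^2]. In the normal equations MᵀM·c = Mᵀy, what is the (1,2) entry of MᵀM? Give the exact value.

24

Row 1 ↔ basis 1, column 2 ↔ basis t, so (MᵀM)_{1,2} = Σᵢ t = (1)·(-2) + (1)·(0) + (1)·(2) + (1)·(5) + (1)·(7) + (1)·(12) = 24.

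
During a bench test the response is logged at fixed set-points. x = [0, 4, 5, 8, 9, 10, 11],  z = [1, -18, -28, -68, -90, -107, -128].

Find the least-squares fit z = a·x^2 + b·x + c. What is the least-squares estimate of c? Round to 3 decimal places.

c = 1.166

Setting ∂/∂a … = 0 gives: 36179·a + 3761·b + 407·c = -38818;  3761·a + 407·b + 47·c = -4044;  407·a + 47·b + 7·c = -438.
(Σx^2·x^2 = 36179, Σx^2·x = 3761, Σx^2 = 407, Σx·x = 407, Σx = 47, Σ1 = 7, Σx^2·z = -38818, Σx·z = -4044, Σz = -438.)
Row-reducing yields a = -21589/21711, b = -19148/21711, c = 8441/7237.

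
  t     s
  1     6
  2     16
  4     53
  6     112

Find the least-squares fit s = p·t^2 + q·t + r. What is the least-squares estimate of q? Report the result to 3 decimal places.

q = 1.794

The normal system MᵀM·[p, q, r]ᵀ = Mᵀs is [[1569, 289, 57]; [289, 57, 13]; [57, 13, 4]]·[p, q, r]ᵀ = [4950, 922, 187]ᵀ.
Row-reducing yields p = 552/199, q = 357/199, r = 277/199.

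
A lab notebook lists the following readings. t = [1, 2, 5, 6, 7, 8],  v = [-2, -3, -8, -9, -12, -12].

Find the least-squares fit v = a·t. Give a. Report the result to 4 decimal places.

a = -1.5754

Entries of AᵀA: Σt·t = 179.
For Aᵀv: Σt·v = -282.
Normal equations: [[179]]·[a]ᵀ = [-282]ᵀ.
a = (-282)/179 = -1.57542.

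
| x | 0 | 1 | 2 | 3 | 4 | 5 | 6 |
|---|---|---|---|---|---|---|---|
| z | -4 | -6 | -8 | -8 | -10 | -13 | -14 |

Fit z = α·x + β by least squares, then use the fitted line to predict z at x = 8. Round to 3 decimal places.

ẑ = -17.214

The normal equations are: 91·α + 21·β = -235;  21·α + 7·β = -63.
det = 91·7 − 21² = 196.
α = ((-235)·7 − 21·(-63))/196 = -23/14; β = (91·(-63) − 21·(-235))/196 = -57/14.
At x = 8: ẑ = (-23/14)·(8) + (-57/14)·(1) = -241/14.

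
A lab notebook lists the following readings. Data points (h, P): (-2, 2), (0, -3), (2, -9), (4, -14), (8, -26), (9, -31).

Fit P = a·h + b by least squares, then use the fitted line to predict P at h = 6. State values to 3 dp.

With design matrix M, MᵀM = [[169, 21]; [21, 6]] and MᵀP = [-565, -81]ᵀ.
Eliminating b: 6·(row 1) − 21·(row 2) gives 573·a = 6·(-565) − 21·(-81) = -1689, so a = -563/191.
Then b = ((-81) − 21·(-563/191))/6 = -608/191.
At h = 6: P̂ = (-563/191)·(6) + (-608/191)·(1) = -3986/191.

P̂ = -20.869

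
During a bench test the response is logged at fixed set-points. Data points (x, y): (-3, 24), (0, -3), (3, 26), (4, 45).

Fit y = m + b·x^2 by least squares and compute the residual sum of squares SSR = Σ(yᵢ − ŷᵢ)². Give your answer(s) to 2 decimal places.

SSR = 2.99

With design matrix A, AᵀA = [[4, 34]; [34, 418]] and Aᵀy = [92, 1170]ᵀ.
Determinant 4·418 − 34² = 516.
m = (92·418 − 34·1170)/516 = -331/129; b = (4·1170 − 34·92)/516 = 388/129.
Residuals: -65/129, -56/129, 193/129, -24/43; SSR = 386/129.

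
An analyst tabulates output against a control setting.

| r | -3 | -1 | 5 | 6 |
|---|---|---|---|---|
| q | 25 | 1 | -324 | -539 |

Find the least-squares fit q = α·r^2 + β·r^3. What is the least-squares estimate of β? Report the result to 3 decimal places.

β = -1.976

Setting ∂/∂α … = 0 gives: 2003·α + 10657·β = -27278;  10657·α + 63011·β = -157600.
(Σr^2·r^2 = 2003, Σr^2·r^3 = 10657, Σr^3·r^3 = 63011, Σr^2·q = -27278, Σr^3·q = -157600.)
det = 2003·63011 − 10657² = 12639384.
α = ((-27278)·63011 − 10657·(-157600))/12639384 = -6545143/2106564; β = (2003·(-157600) − 10657·(-27278))/12639384 = -4161859/2106564.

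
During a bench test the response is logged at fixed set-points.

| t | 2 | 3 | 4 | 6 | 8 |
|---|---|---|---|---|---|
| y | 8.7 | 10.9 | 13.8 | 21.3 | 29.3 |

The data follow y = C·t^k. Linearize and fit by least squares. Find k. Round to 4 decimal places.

Let Y = ln y. Fitting Y = k·ln t + ln C by least squares:
Σln t = 7.0493, Σ(ln t)² = 11.1437, Σln y = 13.6130, Σln t·ln y = 20.2664.
Equations: 11.1437·k + 7.0493·ln C = 20.2664;  7.0493·k + 5·ln C = 13.6130.
Slope k = (n·Σln t·ln y − Σln t·Σln y)/(n·Σ(ln t)² − (Σln t)²) = (5·20.2664 − 7.0493·13.6130)/6.0265 = 0.89105; ln C = (Σln y − k·Σln t)/n = 1.46636.

k = 0.8911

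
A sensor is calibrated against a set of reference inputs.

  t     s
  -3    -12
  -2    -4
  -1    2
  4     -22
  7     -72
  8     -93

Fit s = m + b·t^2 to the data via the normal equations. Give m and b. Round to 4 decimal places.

m = 2.2448, b = -1.4998

Normal-equation sums: Σ1 = 6, Σt^2 = 143, Σt^2·t^2 = 6851.
For Mᵀs: Σs = -201, Σt^2·s = -9954.
Δ = 6·6851 − 143² = 20657.
m = ((-201)·6851 − 143·(-9954))/20657 = 3567/1589; b = (6·(-9954) − 143·(-201))/20657 = -30981/20657.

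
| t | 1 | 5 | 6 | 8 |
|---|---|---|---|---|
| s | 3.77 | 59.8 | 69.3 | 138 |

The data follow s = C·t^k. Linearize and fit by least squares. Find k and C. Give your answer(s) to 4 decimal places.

k = 1.6985, C = 3.7386

Taking logs, ln s = k·ln t + ln C, so regress ln s on ln t.
Σln t = 5.4806, Σ(ln t)² = 10.1248, Σln s = 14.5838, Σln t·ln s = 24.4244.
Normal system: [[10.1248, 5.4806]; [5.4806, 4]]·[k, ln C]ᵀ = [24.4244, 14.5838]ᵀ.
Δ = 10.1248·4 − (5.4806)² = 10.4617; k = (24.4244·4 − 5.4806·14.5838)/10.4617 = 1.69851, ln C = (10.1248·14.5838 − 5.4806·24.4244)/10.4617 = 1.31871, so C = exp(1.31871) = 3.73860.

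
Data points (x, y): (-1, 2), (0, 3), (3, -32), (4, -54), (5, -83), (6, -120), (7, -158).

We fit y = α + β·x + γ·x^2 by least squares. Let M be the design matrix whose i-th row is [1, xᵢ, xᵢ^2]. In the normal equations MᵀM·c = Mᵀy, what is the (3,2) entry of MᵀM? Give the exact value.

774

Row 3 ↔ basis x^2, column 2 ↔ basis x, so (MᵀM)_{3,2} = Σᵢ (x^2)·(x) = (1)·(-1) + (0)·(0) + (9)·(3) + (16)·(4) + (25)·(5) + (36)·(6) + (49)·(7) = 774.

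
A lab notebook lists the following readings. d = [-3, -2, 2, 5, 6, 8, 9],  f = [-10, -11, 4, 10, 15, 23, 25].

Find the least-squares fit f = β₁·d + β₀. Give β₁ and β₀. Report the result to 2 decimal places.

β₁ = 3.06, β₀ = -2.92

MᵀM·[β₁, β₀]ᵀ = Mᵀf reads: 223·β₁ + 25·β₀ = 609;  25·β₁ + 7·β₀ = 56.
Eliminating β₀: 7·(row 1) − 25·(row 2) gives 936·β₁ = 7·609 − 25·56 = 2863, so β₁ = 2863/936.
Then β₀ = (56 − 25·(2863/936))/7 = -2737/936.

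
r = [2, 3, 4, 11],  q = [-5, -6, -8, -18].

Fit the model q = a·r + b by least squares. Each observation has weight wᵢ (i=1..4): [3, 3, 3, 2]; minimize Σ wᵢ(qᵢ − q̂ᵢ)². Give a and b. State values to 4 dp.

Setting ∂/∂a … = 0 gives: 329·a + 49·b = -576;  49·a + 11·b = -93.
(Σwᵢ·r·r = 329, Σwᵢ·r = 49, Σwᵢ·1 = 11, Σwᵢ·r·q = -576, Σwᵢ·q = -93.)
det = 329·11 − 49² = 1218.
a = ((-576)·11 − 49·(-93))/1218 = -593/406; b = (329·(-93) − 49·(-576))/1218 = -113/58.

a = -1.4606, b = -1.9483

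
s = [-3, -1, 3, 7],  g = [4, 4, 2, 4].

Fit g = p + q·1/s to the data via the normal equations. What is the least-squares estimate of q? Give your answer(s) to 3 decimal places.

q = -1.034

The normal system AᵀA·[p, q]ᵀ = Aᵀg is [[4, -6/7]; [-6/7, 548/441]]·[p, q]ᵀ = [14, -86/21]ᵀ.
det = 4·(548/441) − (-6/7)² = 1868/441.
p = (14·(548/441) − (-6/7)·(-86/21))/(1868/441) = 1531/467; q = (4·(-86/21) − (-6/7)·14)/(1868/441) = -483/467.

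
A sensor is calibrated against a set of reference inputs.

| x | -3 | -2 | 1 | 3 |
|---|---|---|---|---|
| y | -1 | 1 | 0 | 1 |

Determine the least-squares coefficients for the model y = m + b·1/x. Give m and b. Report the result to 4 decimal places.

m = 0.2463, b = 0.0296

Setting ∂/∂m … = 0 gives: 4·m + (1/2)·b = 1;  (1/2)·m + (53/36)·b = 1/6.
(Σ1 = 4, Σ1/x = 1/2, Σ1/x·1/x = 53/36, Σy = 1, Σ1/x·y = 1/6.)
Eliminating b: (53/36)·(row 1) − (1/2)·(row 2) gives (203/36)·m = (53/36)·1 − (1/2)·(1/6) = 25/18, so m = 50/203.
Then b = ((1/6) − (1/2)·(50/203))/(53/36) = 6/203.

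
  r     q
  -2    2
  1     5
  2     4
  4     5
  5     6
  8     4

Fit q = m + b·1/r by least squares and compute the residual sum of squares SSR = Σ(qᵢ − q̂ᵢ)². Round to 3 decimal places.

Forming AᵀA = [[6, 63/40]; [63/40, 2589/1600]] and Aᵀq = [26, 179/20]ᵀ gives AᵀA·[m, b]ᵀ = Aᵀq.
Eliminating b: (2589/1600)·(row 1) − (63/40)·(row 2) gives (2313/320)·m = (2589/1600)·26 − (63/40)·(179/20) = 1119/40, so m = 2984/771.
Then b = ((179/20) − (63/40)·(2984/771))/(2589/1600) = 1360/771.
Residuals: -254/257, -163/257, -580/771, 177/257, 1370/771, -70/771; SSR = 4306/771.

SSR = 5.585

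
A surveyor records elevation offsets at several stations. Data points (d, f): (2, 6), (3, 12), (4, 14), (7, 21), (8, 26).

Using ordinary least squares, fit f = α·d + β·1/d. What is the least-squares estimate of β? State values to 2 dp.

From the data, Σd·d = 142, Σd·1/d = 5, Σ1/d·1/d = 12973/28224.
Moment sums: Σd·f = 459, Σ1/d·f = 67/4.
Normal equations: [[142, 5]; [5, 12973/28224]]·[α, β]ᵀ = [459, 67/4]ᵀ.
Determinant 142·(12973/28224) − 5² = 568283/14112.
α = (459·(12973/28224) − 5·(67/4))/(568283/14112) = 3590847/1136566; β = (142·(67/4) − 5·459)/(568283/14112) = 1178352/568283.

β = 2.07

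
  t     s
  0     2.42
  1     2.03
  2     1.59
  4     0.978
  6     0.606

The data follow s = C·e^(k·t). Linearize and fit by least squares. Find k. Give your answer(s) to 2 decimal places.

With ln sᵢ as the transformed response and tᵢ as the regressor:
Sums: Σt = 13.0000, Σ(t)² = 57.0000, Σln s = 1.5324, Σt·ln s = -1.4587.
Normal system: [[57.0000, 13.0000]; [13.0000, 5]]·[k, ln C]ᵀ = [-1.4587, 1.5324]ᵀ.
Slope k = (n·Σt·ln s − Σt·Σln s)/(n·Σ(t)² − (Σt)²) = (5·-1.4587 − 13.0000·1.5324)/116.0000 = -0.23461; ln C = (Σln s − k·Σt)/n = 0.91648.

k = -0.23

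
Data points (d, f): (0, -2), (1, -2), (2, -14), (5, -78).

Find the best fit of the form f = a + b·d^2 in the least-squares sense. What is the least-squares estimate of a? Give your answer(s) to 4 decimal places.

a = -0.8345

From the data, Σ1 = 4, Σd^2 = 30, Σd^2·d^2 = 642.
Moment sums: Σf = -96, Σd^2·f = -2008.
So XᵀX·[a, b]ᵀ = Xᵀf: [[4, 30]; [30, 642]]·[a, b]ᵀ = [-96, -2008]ᵀ.
det = 4·642 − 30² = 1668.
a = ((-96)·642 − 30·(-2008))/1668 = -116/139; b = (4·(-2008) − 30·(-96))/1668 = -1288/417.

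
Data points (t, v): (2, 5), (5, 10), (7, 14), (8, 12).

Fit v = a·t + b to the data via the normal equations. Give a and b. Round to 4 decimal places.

a = 1.3571, b = 2.7857

Sums needed: Σt·t = 142, Σt = 22, Σ1 = 4.
Right-hand side: Σt·v = 254, Σv = 41.
So AᵀA·[a, b]ᵀ = Aᵀv: [[142, 22]; [22, 4]]·[a, b]ᵀ = [254, 41]ᵀ.
Eliminating b: 4·(row 1) − 22·(row 2) gives 84·a = 4·254 − 22·41 = 114, so a = 19/14.
Then b = (41 − 22·(19/14))/4 = 39/14.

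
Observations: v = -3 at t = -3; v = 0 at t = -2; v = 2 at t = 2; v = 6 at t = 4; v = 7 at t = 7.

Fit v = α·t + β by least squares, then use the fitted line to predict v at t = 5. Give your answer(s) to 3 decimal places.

From the data, Σt·t = 82, Σt = 8, Σ1 = 5.
Moment sums: Σt·v = 86, Σv = 12.
So MᵀM·[α, β]ᵀ = Mᵀv: [[82, 8]; [8, 5]]·[α, β]ᵀ = [86, 12]ᵀ.
Eliminating β: 5·(row 1) − 8·(row 2) gives 346·α = 5·86 − 8·12 = 334, so α = 167/173.
Then β = (12 − 8·(167/173))/5 = 148/173.
At t = 5: v̂ = (167/173)·(5) + (148/173)·(1) = 983/173.

v̂ = 5.682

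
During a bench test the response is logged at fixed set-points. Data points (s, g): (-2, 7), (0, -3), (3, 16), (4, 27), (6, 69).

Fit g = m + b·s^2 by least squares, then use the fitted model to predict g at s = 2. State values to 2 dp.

Sums needed: Σ1 = 5, Σs^2 = 65, Σs^2·s^2 = 1649.
Moment sums: Σg = 116, Σs^2·g = 3088.
So MᵀM·[m, b]ᵀ = Mᵀg: [[5, 65]; [65, 1649]]·[m, b]ᵀ = [116, 3088]ᵀ.
Determinant 5·1649 − 65² = 4020.
m = (116·1649 − 65·3088)/4020 = -2359/1005; b = (5·3088 − 65·116)/4020 = 395/201.
At s = 2: ĝ = (-2359/1005)·(1) + (395/201)·(4) = 1847/335.

ĝ = 5.51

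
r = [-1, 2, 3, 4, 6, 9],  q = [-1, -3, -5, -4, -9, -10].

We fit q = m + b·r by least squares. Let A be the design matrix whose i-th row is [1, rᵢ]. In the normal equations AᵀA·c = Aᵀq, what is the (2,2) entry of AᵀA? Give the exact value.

Row 2 ↔ basis r, column 2 ↔ basis r, so (AᵀA)_{2,2} = Σᵢ (r)·(r) = (-1)·(-1) + (2)·(2) + (3)·(3) + (4)·(4) + (6)·(6) + (9)·(9) = 147.

147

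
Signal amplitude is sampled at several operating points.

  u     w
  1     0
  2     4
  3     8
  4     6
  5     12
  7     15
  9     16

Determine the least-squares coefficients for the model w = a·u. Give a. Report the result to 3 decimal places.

AᵀA·[a]ᵀ = Aᵀw reads: 185·a = 365.
(Σu·u = 185, Σu·w = 365.)
Hence a = 365 / 185 ≈ 1.97297.

a = 1.973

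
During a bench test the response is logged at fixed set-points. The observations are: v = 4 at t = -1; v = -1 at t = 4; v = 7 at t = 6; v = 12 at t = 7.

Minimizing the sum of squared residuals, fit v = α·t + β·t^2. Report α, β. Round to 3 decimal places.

α = -2.950, β = 0.673

Setting ∂/∂α … = 0 gives: 102·α + 622·β = 118;  622·α + 3954·β = 828.
(Σt·t = 102, Σt·t^2 = 622, Σt^2·t^2 = 3954, Σt·v = 118, Σt^2·v = 828.)
Δ = 102·3954 − 622² = 16424.
α = (118·3954 − 622·828)/16424 = -12111/4106; β = (102·828 − 622·118)/16424 = 2765/4106.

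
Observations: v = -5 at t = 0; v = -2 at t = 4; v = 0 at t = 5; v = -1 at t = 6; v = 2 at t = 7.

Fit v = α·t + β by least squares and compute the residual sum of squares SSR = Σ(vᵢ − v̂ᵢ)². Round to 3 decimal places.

SSR = 2.932

Sums needed: Σt·t = 126, Σt = 22, Σ1 = 5.
Right-hand side: Σt·v = 0, Σv = -6.
So AᵀA·[α, β]ᵀ = Aᵀv: [[126, 22]; [22, 5]]·[α, β]ᵀ = [0, -6]ᵀ.
Determinant 126·5 − 22² = 146.
α = (0·5 − 22·(-6))/146 = 66/73; β = (126·(-6) − 22·0)/146 = -378/73.
Residuals: 13/73, -32/73, 48/73, -91/73, 62/73; SSR = 214/73.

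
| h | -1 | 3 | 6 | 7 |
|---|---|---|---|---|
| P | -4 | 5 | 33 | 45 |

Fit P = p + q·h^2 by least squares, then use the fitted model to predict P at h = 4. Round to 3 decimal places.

P̂ = 11.822

The normal system MᵀM·[p, q]ᵀ = MᵀP is [[4, 95]; [95, 3779]]·[p, q]ᵀ = [79, 3434]ᵀ.
Eliminating q: 3779·(row 1) − 95·(row 2) gives 6091·p = 3779·79 − 95·3434 = -27689, so p = -27689/6091.
Then q = (3434 − 95·(-27689/6091))/3779 = 6231/6091.
At h = 4: P̂ = (-27689/6091)·(1) + (6231/6091)·(16) = 72007/6091.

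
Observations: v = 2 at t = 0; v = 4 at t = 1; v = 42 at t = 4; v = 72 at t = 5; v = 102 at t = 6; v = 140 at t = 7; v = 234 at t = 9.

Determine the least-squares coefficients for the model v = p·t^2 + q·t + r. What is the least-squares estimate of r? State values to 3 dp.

r = 2.103

Forming MᵀM = [[11140, 1478, 208]; [1478, 208, 32]; [208, 32, 7]] and Mᵀv = [31962, 4230, 596]ᵀ gives MᵀM·[p, q, r]ᵀ = Mᵀv.
Inverting the 3×3 Gram matrix, [p, q, r]ᵀ = [16721/5481, -27373/16443, 4940/2349]ᵀ.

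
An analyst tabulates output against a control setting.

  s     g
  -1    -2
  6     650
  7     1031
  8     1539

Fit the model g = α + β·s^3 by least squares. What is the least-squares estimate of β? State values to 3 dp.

Setting ∂/∂α … = 0 gives: 4·α + 1070·β = 3218;  1070·α + 426450·β = 1282003.
Δ = 4·426450 − 1070² = 560900.
α = (3218·426450 − 1070·1282003)/560900 = 57289/56090; β = (4·1282003 − 1070·3218)/560900 = 421188/140225.

β = 3.004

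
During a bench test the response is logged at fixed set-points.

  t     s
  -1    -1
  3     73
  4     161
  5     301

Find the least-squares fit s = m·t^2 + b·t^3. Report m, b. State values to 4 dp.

Forming AᵀA = [[963, 4391]; [4391, 20451]] and Aᵀs = [10757, 49901]ᵀ gives AᵀA·[m, b]ᵀ = Aᵀs.
Δ = 963·20451 − 4391² = 413432.
m = (10757·20451 − 4391·49901)/413432 = 219029/103358; b = (963·49901 − 4391·10757)/413432 = 205169/103358.

m = 2.1191, b = 1.9850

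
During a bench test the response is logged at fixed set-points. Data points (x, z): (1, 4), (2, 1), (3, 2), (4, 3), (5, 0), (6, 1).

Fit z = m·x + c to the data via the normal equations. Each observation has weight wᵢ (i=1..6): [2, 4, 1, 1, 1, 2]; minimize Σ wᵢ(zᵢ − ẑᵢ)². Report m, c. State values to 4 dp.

m = -0.3646, c = 2.8542

MᵀWM·[m, c]ᵀ = MᵀWz reads: 140·m + 34·c = 46;  34·m + 11·c = 19.
(Σwᵢ·x·x = 140, Σwᵢ·x = 34, Σwᵢ·1 = 11, Σwᵢ·x·z = 46, Σwᵢ·z = 19.)
Eliminating c: 11·(row 1) − 34·(row 2) gives 384·m = 11·46 − 34·19 = -140, so m = -35/96.
Then c = (19 − 34·(-35/96))/11 = 137/48.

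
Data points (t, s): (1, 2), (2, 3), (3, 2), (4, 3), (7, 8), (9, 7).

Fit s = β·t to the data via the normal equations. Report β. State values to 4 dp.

With design matrix A, AᵀA = [[160]] and Aᵀs = [145]ᵀ.
β = 145/160 = 0.90625.

β = 0.9063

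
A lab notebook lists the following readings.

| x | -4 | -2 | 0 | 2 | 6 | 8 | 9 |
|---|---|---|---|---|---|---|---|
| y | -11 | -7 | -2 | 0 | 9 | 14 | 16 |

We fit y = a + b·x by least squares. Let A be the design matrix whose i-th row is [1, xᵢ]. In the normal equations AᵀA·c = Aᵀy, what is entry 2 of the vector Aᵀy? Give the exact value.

Entry 2 ↔ basis x, so (Aᵀy)_{2} = Σᵢ (x)·yᵢ = (-4)·(-11) + (-2)·(-7) + (0)·(-2) + (2)·(0) + (6)·(9) + (8)·(14) + (9)·(16) = 368.

368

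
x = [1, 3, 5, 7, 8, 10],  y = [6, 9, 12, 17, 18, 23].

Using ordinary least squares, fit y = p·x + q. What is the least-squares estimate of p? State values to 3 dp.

p = 1.886

With design matrix A, AᵀA = [[248, 34]; [34, 6]] and Aᵀy = [586, 85]ᵀ.
Eliminating q: 6·(row 1) − 34·(row 2) gives 332·p = 6·586 − 34·85 = 626, so p = 313/166.
Then q = (85 − 34·(313/166))/6 = 289/83.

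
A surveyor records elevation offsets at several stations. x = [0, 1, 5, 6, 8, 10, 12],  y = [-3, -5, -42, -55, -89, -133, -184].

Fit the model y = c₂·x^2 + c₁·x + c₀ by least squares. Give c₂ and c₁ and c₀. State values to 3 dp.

The normal system MᵀM·[c₂, c₁, c₀]ᵀ = Mᵀy is [[36754, 3582, 370]; [3582, 370, 42]; [370, 42, 7]]·[c₂, c₁, c₀]ᵀ = [-48527, -4795, -511]ᵀ.
Solving the 3×3 system (Gaussian elimination) gives c₂ = -322189/304824, c₁ = -249207/101608, c₀ = -184109/76206.

c₂ = -1.057, c₁ = -2.453, c₀ = -2.416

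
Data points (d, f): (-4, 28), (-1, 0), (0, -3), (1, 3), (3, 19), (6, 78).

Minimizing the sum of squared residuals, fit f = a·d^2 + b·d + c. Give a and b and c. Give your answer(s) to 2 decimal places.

Entries of XᵀX: Σd^2·d^2 = 1635, Σd^2·d = 179, Σd^2 = 63, Σd·d = 63, Σd = 5, Σ1 = 6.
For Xᵀf: Σd^2·f = 3430, Σd·f = 416, Σf = 125.
So XᵀX·[a, b, c]ᵀ = Xᵀf: [[1635, 179, 63]; [179, 63, 5]; [63, 5, 6]]·[a, b, c]ᵀ = [3430, 416, 125]ᵀ.
Solving the 3×3 system (Gaussian elimination) gives a = 11609/5628, b = 1623/1876, c = -4351/2814.

a = 2.06, b = 0.87, c = -1.55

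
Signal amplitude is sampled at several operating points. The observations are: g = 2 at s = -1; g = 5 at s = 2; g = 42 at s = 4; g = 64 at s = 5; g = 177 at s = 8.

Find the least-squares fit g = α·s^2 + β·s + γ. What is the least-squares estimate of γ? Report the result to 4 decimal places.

γ = -2.6561

XᵀX·[α, β, γ]ᵀ = Xᵀg reads: 4994·α + 708·β + 110·γ = 13622;  708·α + 110·β + 18·γ = 1912;  110·α + 18·β + 5·γ = 290.
Solving the 3×3 system (Gaussian elimination) gives α = 23551/7917, β = -270/203, γ = -3004/1131.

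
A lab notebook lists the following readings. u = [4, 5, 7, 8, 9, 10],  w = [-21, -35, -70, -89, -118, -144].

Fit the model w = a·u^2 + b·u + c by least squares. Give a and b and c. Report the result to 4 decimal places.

a = -1.5131, b = 0.6940, c = 0.0071

From the data, Σu^2·u^2 = 23939, Σu^2·u = 2773, Σu^2 = 335, Σu·u = 335, Σu = 43, Σ1 = 6.
Moment sums: Σu^2·w = -34295, Σu·w = -3963, Σw = -477.
AᵀA·[a, b, c]ᵀ = Aᵀw becomes [[23939, 2773, 335]; [2773, 335, 43]; [335, 43, 6]]·[a, b, c]ᵀ = [-34295, -3963, -477]ᵀ.
Row-reducing yields a = -1271/840, b = 583/840, c = 1/140.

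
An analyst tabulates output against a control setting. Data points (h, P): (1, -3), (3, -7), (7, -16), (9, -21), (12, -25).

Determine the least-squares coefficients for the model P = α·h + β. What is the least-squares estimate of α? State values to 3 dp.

MᵀM·[α, β]ᵀ = MᵀP reads: 284·α + 32·β = -625;  32·α + 5·β = -72.
(Σh·h = 284, Σh = 32, Σ1 = 5, Σh·P = -625, ΣP = -72.)
Determinant 284·5 − 32² = 396.
α = ((-625)·5 − 32·(-72))/396 = -821/396; β = (284·(-72) − 32·(-625))/396 = -112/99.

α = -2.073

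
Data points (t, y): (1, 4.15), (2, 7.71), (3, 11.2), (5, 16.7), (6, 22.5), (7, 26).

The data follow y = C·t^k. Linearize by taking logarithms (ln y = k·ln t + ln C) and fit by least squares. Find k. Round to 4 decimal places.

k = 0.9318

Linearized form: ln y = k·ln t + ln C. From the 6 transformed points,
Sums: Σln t = 7.1389, Σ(ln t)² = 11.2747, Σln y = 15.0686, Σln t·ln y = 20.5198.
Normal system: [[11.2747, 7.1389]; [7.1389, 6]]·[k, ln C]ᵀ = [20.5198, 15.0686]ᵀ.
Solving (det = 16.6845): k = 0.93177, ln C = 1.40279.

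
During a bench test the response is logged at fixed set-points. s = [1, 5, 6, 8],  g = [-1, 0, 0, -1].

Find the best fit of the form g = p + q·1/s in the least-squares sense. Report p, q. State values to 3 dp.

Sums needed: Σ1 = 4, Σ1/s = 179/120, Σ1/s·1/s = 15601/14400.
Moment sums: Σg = -2, Σ1/s·g = -9/8.
Normal equations: [[4, 179/120]; [179/120, 15601/14400]]·[p, q]ᵀ = [-2, -9/8]ᵀ.
Eliminating q: (15601/14400)·(row 1) − (179/120)·(row 2) gives (10121/4800)·p = (15601/14400)·(-2) − (179/120)·(-9/8) = -7037/14400, so p = -7037/30363.
Then q = ((-9/8) − (179/120)·(-7037/30363))/(15601/14400) = -7280/10121.

p = -0.232, q = -0.719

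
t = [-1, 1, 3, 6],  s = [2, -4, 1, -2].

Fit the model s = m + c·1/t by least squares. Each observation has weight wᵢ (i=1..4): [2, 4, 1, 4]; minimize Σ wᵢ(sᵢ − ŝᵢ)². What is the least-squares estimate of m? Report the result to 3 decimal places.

With design matrix A, AᵀWA = [[11, 3]; [3, 56/9]] and AᵀWs = [-19, -21]ᵀ.
det = 11·(56/9) − 3² = 535/9.
m = ((-19)·(56/9) − 3·(-21))/(535/9) = -497/535; c = (11·(-21) − 3·(-19))/(535/9) = -1566/535.

m = -0.929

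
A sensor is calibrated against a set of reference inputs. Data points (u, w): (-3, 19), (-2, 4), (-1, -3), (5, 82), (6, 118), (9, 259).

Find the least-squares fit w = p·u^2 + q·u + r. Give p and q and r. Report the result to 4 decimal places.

p = 3.0296, q = 1.9418, r = -3.4676

The normal equations are: 8580·p + 1034·q + 156·r = 27461;  1034·p + 156·q + 14·r = 3387;  156·p + 14·q + 6·r = 479.
(Σu^2·u^2 = 8580, Σu^2·u = 1034, Σu^2 = 156, Σu·u = 156, Σu = 14, Σ1 = 6, Σu^2·w = 27461, Σu·w = 3387, Σw = 479.)
Inverting the 3×3 Gram matrix, [p, q, r]ᵀ = [1739/574, 5573/2870, -4976/1435]ᵀ.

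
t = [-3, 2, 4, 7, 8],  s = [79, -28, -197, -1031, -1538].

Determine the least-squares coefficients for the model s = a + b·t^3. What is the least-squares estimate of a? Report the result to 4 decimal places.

a = -3.5594

Sums needed: Σ1 = 5, Σt^3 = 900, Σt^3·t^3 = 384682.
Right-hand side: Σs = -2715, Σt^3·s = -1156054.
det = 5·384682 − 900² = 1113410.
a = ((-2715)·384682 − 900·(-1156054))/1113410 = -396303/111341; b = (5·(-1156054) − 900·(-2715))/1113410 = -333677/111341.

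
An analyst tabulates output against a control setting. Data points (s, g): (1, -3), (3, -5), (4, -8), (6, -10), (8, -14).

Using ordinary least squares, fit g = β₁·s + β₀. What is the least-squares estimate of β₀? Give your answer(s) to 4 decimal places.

β₀ = -1.0685

Compute the Gram sums: Σs·s = 126, Σs = 22, Σ1 = 5.
And Σs·g = -222, Σg = -40.
Eliminating β₀: 5·(row 1) − 22·(row 2) gives 146·β₁ = 5·(-222) − 22·(-40) = -230, so β₁ = -115/73.
Then β₀ = ((-40) − 22·(-115/73))/5 = -78/73.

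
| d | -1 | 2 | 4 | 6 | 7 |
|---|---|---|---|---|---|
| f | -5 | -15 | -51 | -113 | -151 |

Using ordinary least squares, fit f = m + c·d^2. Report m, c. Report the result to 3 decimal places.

m = -2.445, c = -3.045

The normal equations are: 5·m + 106·c = -335;  106·m + 3970·c = -12348.
Determinant 5·3970 − 106² = 8614.
m = ((-335)·3970 − 106·(-12348))/8614 = -10531/4307; c = (5·(-12348) − 106·(-335))/8614 = -13115/4307.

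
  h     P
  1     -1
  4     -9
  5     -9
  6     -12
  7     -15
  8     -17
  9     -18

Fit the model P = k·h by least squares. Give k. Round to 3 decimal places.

The normal system MᵀM·[k]ᵀ = MᵀP is [[272]]·[k]ᵀ = [-557]ᵀ.
Hence k = -557 / 272 ≈ -2.04779.

k = -2.048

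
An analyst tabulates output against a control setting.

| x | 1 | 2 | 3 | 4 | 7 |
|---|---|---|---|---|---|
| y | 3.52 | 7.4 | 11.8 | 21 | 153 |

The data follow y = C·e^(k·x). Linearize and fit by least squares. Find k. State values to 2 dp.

Taking logs, ln y = k·x + ln C, so regress ln y on x.
Over the data: Σx = 17.0000, Σ(x)² = 79.0000, Σln y = 13.8030, Σx·ln y = 60.0569.
Normal system: [[79.0000, 17.0000]; [17.0000, 5]]·[k, ln C]ᵀ = [60.0569, 13.8030]ᵀ.
Slope k = (n·Σx·ln y − Σx·Σln y)/(n·Σ(x)² − (Σx)²) = (5·60.0569 − 17.0000·13.8030)/106.0000 = 0.61918; ln C = (Σln y − k·Σx)/n = 0.65538.

k = 0.62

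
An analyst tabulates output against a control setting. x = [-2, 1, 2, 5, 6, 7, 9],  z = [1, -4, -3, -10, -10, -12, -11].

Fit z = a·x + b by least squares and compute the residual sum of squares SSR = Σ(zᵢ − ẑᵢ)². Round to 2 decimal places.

SSR = 12.99

MᵀM·[a, b]ᵀ = Mᵀz reads: 200·a + 28·b = -305;  28·a + 7·b = -49.
(Σx·x = 200, Σx = 28, Σ1 = 7, Σx·z = -305, Σz = -49.)
Determinant 200·7 − 28² = 616.
a = ((-305)·7 − 28·(-49))/616 = -109/88; b = (200·(-49) − 28·(-305))/616 = -45/22.
Residuals: 25/44, -63/88, 67/44, -155/88, -23/44, -113/88, 193/88; SSR = 1143/88.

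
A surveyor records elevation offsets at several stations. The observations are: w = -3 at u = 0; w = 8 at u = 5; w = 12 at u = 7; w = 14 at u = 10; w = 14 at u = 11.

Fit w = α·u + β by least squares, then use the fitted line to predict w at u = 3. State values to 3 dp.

Setting ∂/∂α … = 0 gives: 295·α + 33·β = 418;  33·α + 5·β = 45.
(Σu·u = 295, Σu = 33, Σ1 = 5, Σu·w = 418, Σw = 45.)
Eliminating β: 5·(row 1) − 33·(row 2) gives 386·α = 5·418 − 33·45 = 605, so α = 605/386.
Then β = (45 − 33·(605/386))/5 = -519/386.
At u = 3: ŵ = (605/386)·(3) + (-519/386)·(1) = 648/193.

ŵ = 3.358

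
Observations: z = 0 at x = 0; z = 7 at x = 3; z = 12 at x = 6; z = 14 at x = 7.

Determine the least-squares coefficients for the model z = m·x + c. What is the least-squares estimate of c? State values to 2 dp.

Compute the Gram sums: Σx·x = 94, Σx = 16, Σ1 = 4.
For Aᵀz: Σx·z = 191, Σz = 33.
AᵀA·[m, c]ᵀ = Aᵀz becomes [[94, 16]; [16, 4]]·[m, c]ᵀ = [191, 33]ᵀ.
Determinant 94·4 − 16² = 120.
m = (191·4 − 16·33)/120 = 59/30; c = (94·33 − 16·191)/120 = 23/60.

c = 0.38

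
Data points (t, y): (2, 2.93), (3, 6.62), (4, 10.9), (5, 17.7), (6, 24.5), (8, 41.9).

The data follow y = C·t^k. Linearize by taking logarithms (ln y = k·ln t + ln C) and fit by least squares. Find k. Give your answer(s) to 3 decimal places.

k = 1.919

Let Y = ln y. Fitting Y = k·ln t + ln C by least squares:
Σln t = 8.6587, Σ(ln t)² = 13.7340, Σln y = 15.1614, Σln t·ln y = 24.2565.
Normal system: [[13.7340, 8.6587]; [8.6587, 6]]·[k, ln C]ᵀ = [24.2565, 15.1614]ᵀ.
Slope k = (n·Σln t·ln y − Σln t·Σln y)/(n·Σ(ln t)² − (Σln t)²) = (6·24.2565 − 8.6587·15.1614)/7.4309 = 1.91919; ln C = (Σln y − k·Σln t)/n = -0.24272.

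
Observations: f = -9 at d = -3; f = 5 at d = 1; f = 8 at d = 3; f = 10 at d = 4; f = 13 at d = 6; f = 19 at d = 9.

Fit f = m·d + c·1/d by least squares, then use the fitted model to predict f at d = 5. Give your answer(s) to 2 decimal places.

XᵀX·[m, c]ᵀ = Xᵀf reads: 152·m + 6·c = 345;  6·m + (1717/1296)·c = 157/9.
Determinant 152·(1717/1296) − 6² = 26791/162.
m = (345·(1717/1296) − 6·(157/9))/(26791/162) = 456717/214328; c = (152·(157/9) − 6·345)/(26791/162) = 94212/26791.
At d = 5: f̂ = (456717/214328)·(5) + (94212/26791)·(1/5) = 12171621/1071640.

f̂ = 11.36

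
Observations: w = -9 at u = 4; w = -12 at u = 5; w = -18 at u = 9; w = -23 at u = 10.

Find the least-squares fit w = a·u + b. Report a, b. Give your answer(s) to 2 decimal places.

With design matrix A, AᵀA = [[222, 28]; [28, 4]] and Aᵀw = [-488, -62]ᵀ.
det = 222·4 − 28² = 104.
a = ((-488)·4 − 28·(-62))/104 = -27/13; b = (222·(-62) − 28·(-488))/104 = -25/26.

a = -2.08, b = -0.96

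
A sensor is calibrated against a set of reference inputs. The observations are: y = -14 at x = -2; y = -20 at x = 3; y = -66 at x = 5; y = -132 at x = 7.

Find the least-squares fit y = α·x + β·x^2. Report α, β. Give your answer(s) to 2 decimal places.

α = 1.51, β = -2.91

Compute the Gram sums: Σx·x = 87, Σx·x^2 = 487, Σx^2·x^2 = 3123.
For Aᵀy: Σx·y = -1286, Σx^2·y = -8354.
Normal equations: [[87, 487]; [487, 3123]]·[α, β]ᵀ = [-1286, -8354]ᵀ.
Eliminating β: 3123·(row 1) − 487·(row 2) gives 34532·α = 3123·(-1286) − 487·(-8354) = 52220, so α = 13055/8633.
Then β = ((-8354) − 487·(13055/8633))/3123 = -25129/8633.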